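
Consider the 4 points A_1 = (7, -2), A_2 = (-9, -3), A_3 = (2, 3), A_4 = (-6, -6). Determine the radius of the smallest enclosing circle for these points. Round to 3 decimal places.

The minimum enclosing circle of a finite set is fixed by two of the points (as a diameter) or three (as a circumcircle).
The farthest pair is A_1–A_2 with squared distance 257. The circle on this segment as diameter has centre (-1, -2.5) and r² = 257/4 = 64.25.
Check A_3: distance² to centre = 39.25 ≤ 64.25, so it lies inside.
All remaining points lie in this disk, and no smaller disk contains both endpoints, so this is the minimum enclosing circle.
r = √(64.25) ≈ 8.016.

8.016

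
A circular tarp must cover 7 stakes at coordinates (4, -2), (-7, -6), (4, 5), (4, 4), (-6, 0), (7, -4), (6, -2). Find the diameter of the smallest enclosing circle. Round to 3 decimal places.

The minimum enclosing circle is determined by three boundary points: (-7, -6), (4, 5), (7, -4).
Their circumcentre is (-0.5, -1.5) with r² = 62.5.
The farthest remaining point (4, 4) is at distance² 50.5 ≤ 62.5.
Diameter = 2r = 2√(62.5) ≈ 15.811.

15.811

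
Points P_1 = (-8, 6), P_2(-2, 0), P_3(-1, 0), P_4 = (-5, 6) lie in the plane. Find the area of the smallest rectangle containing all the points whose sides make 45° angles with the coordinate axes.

19.5

In coordinates u = x + y, v = x − y the rectangle is axis-aligned; the map (x,y)→(u,v) scales areas by 2.
u-values: -2, -2, -1, 1; range = 1 − (-2) = 3.
v-values: -14, -2, -1, -11; range = -1 − (-14) = 13.
Area = (3 × 13) / 2 = 19.5.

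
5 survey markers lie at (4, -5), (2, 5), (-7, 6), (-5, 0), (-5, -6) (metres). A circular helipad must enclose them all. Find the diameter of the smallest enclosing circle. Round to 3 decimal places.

By Welzl's lemma the MEC is supported by two points (diametrically opposite) or three points (on a circumcircle).
The farthest pair is (4, -5)–(-7, 6) with squared distance 242. The circle on this segment as diameter has centre (-1.5, 0.5) and r² = 242/4 = 60.5.
Check (2, 5): distance² to centre = 32.5 ≤ 60.5, so it lies inside.
All remaining points lie in this disk, and no smaller disk contains both endpoints, so this is the minimum enclosing circle.
Diameter = 2r = 2√(60.5) ≈ 15.556.

15.556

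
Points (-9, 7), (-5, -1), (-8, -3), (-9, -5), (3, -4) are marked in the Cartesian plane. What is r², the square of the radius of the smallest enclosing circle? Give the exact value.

The minimum enclosing circle is determined by three boundary points: (-9, 7), (-9, -5), (3, -4).
Their circumcentre is (-83/24, 1) with r² = 38425/576.
The farthest remaining point (-8, -3) is at distance² 21097/576 ≤ 38425/576.

38425/576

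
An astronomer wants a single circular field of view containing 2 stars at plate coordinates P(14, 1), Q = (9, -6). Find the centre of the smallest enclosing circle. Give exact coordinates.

(11.5, -2.5)

The smallest circle enclosing two points has them as diameter endpoints.
Centre = midpoint = (11.5, -2.5); r² = |PQ|²/4 = 74/4 = 18.5.
Centre = (11.5, -2.5).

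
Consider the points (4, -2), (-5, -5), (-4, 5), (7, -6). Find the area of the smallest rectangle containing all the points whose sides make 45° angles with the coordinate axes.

132

In coordinates u = x + y, v = x − y the rectangle is axis-aligned; the map (x,y)→(u,v) scales areas by 2.
u-values: 2, -10, 1, 1; range = 2 − (-10) = 12.
v-values: 6, 0, -9, 13; range = 13 − (-9) = 22.
Area = (12 × 22) / 2 = 132.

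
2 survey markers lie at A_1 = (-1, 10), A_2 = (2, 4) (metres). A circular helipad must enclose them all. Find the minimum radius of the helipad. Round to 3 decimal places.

3.354

The smallest circle enclosing two points has them as diameter endpoints.
Centre = midpoint = (0.5, 7); r² = |A_1A_2|²/4 = 45/4 = 11.25.
r = √(11.25) ≈ 3.354.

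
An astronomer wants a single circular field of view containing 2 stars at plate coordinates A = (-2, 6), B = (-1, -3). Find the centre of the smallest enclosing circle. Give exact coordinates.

(-1.5, 1.5)

The smallest circle enclosing two points has them as diameter endpoints.
Centre = midpoint = (-1.5, 1.5); r² = |AB|²/4 = 82/4 = 20.5.
Centre = (-1.5, 1.5).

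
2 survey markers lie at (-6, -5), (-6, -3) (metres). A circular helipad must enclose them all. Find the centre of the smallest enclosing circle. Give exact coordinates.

The smallest circle enclosing two points has them as diameter endpoints.
Centre = midpoint = (-6, -4); r² = |(-6, -5)−(-6, -3)|²/4 = 4/4 = 1.
Centre = (-6, -4).

(-6, -4)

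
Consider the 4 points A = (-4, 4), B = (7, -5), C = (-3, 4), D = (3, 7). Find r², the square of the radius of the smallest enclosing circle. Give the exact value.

14645/288

A smallest enclosing disk is always determined by at most three of the input points on its boundary.
The minimum enclosing circle is determined by three boundary points: A, B, D.
Their circumcentre is (1.875, -1/24) with r² = 14645/288.
The farthest remaining point C is at distance² 11549/288 ≤ 14645/288.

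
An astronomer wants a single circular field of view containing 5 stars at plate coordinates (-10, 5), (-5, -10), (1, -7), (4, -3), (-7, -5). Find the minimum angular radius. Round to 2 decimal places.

8.55

The minimum enclosing circle of a finite set is fixed by two of the points (as a diameter) or three (as a circumcircle).
The minimum enclosing circle is determined by three boundary points: (-10, 5), (-5, -10), (4, -3).
Their circumcentre is (-75/17, -25/17) with r² = 21125/289.
The farthest remaining point (1, -7) is at distance² 17300/289 ≤ 21125/289.
r = √(21125/289) ≈ 8.55.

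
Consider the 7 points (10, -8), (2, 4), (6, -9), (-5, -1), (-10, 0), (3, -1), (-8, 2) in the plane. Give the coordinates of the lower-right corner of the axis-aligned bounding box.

x-range [-10, 10], y-range [-9, 4].
The lower-right corner is (10, -9).

(10, -9)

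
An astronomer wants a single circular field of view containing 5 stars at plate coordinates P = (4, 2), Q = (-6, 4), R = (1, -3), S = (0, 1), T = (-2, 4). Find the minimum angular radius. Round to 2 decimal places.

The minimum enclosing circle of a finite set is fixed by two of the points (as a diameter) or three (as a circumcircle).
The minimum enclosing circle is determined by three boundary points: P, Q, R.
Their circumcentre is (-1.25, 1.75) with r² = 27.625.
The farthest remaining point T is at distance² 5.625 ≤ 27.625.
r = √(27.625) ≈ 5.26.

5.26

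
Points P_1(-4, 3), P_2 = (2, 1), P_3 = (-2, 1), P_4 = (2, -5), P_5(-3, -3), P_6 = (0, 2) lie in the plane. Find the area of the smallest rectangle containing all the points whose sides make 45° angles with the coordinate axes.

63

In coordinates u = x + y, v = x − y the rectangle is axis-aligned; the map (x,y)→(u,v) scales areas by 2.
u-values: -1, 3, -1, -3, -6, 2; range = 3 − (-6) = 9.
v-values: -7, 1, -3, 7, 0, -2; range = 7 − (-7) = 14.
Area = (9 × 14) / 2 = 63.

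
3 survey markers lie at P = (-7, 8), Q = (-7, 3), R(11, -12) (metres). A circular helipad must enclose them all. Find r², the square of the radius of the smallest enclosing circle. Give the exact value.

Side lengths²: PQ² = 25, PR² = 724, QR² = 549.
Since PR² = 724 ≥ 549 + 25 = 574, the angle opposite PR is not acute, so the smallest enclosing circle has PR as diameter.
Centre = midpoint of PR = (2, -2), r² = 724/4 = 181.

181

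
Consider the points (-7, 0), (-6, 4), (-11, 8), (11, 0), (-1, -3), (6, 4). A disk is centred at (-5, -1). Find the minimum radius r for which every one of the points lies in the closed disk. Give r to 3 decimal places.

16.031

The required radius is the distance from (-5, -1) to the farthest point.
Squared distances: 5, 26, 117, 257, 20, 146.
Maximum is 257, attained at (11, 0).
r = √257 ≈ 16.031.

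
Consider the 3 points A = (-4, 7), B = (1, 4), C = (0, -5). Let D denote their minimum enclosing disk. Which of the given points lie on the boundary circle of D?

Side lengths²: AB² = 34, AC² = 160, BC² = 82.
Since AC² = 160 ≥ 82 + 34 = 116, the angle opposite AC is not acute, so the smallest enclosing circle has AC as diameter.
Centre = midpoint of AC = (-2, 1), r² = 160/4 = 40.
The points at distance exactly r from the centre are A, C — 2 points.

A, C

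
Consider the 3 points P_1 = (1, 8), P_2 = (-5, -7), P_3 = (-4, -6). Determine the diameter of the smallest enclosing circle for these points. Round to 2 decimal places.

Side lengths²: P_1P_2² = 261, P_1P_3² = 221, P_2P_3² = 2.
Since P_1P_2² = 261 ≥ 221 + 2 = 223, the angle opposite P_1P_2 is not acute, so the smallest enclosing circle has P_1P_2 as diameter.
Centre = midpoint of P_1P_2 = (-2, 0.5), r² = 261/4 = 65.25.
Diameter = 2r = 2√(65.25) ≈ 16.16.

16.16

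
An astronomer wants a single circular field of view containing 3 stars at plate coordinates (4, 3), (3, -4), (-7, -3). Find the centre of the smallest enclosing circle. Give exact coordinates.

Call the three points A, B, C in the order given.
Side lengths²: AB² = 50, AC² = 157, BC² = 101.
Since AC² = 157 ≥ 101 + 50 = 151, the angle opposite AC is not acute, so the smallest enclosing circle has AC as diameter.
Centre = midpoint of AC = (-1.5, 0), r² = 157/4 = 39.25.
Centre = (-1.5, 0).

(-1.5, 0)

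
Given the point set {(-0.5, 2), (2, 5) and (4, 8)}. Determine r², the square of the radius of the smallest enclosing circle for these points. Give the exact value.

14.0625

Call the three points A, B, C in the order given.
Side lengths²: AB² = 15.25, AC² = 56.25, BC² = 13.
Since AC² = 56.25 ≥ 15.25 + 13 = 28.25, the angle opposite AC is not acute, so the smallest enclosing circle has AC as diameter.
Centre = midpoint of AC = (1.75, 5), r² = 56.25/4 = 14.0625.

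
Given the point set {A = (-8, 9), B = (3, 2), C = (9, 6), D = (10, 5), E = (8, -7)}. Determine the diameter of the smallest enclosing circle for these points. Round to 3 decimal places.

A smallest enclosing disk is always determined by at most three of the input points on its boundary.
The farthest pair is A–E with squared distance 512. The circle on this segment as diameter has centre (0, 1) and r² = 512/4 = 128.
Check B: distance² to centre = 10 ≤ 128, so it lies inside.
All remaining points lie in this disk, and no smaller disk contains both endpoints, so this is the minimum enclosing circle.
Diameter = 2r = 2√128 ≈ 22.627.

22.627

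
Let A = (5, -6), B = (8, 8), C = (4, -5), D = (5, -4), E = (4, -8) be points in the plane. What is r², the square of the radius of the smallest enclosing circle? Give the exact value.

68

The farthest pair is B–E with squared distance 272. The circle on this segment as diameter has centre (6, 0) and r² = 272/4 = 68.
Check A: distance² to centre = 37 ≤ 68, so it lies inside.
All remaining points lie in this disk, and no smaller disk contains both endpoints, so this is the minimum enclosing circle.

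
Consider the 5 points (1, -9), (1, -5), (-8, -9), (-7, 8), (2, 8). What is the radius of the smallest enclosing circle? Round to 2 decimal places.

By Welzl's lemma the MEC is supported by two points (diametrically opposite) or three points (on a circumcircle).
The farthest pair is (-8, -9)–(2, 8) with squared distance 389. The circle on this segment as diameter has centre (-3, -0.5) and r² = 389/4 = 97.25.
Check (1, -9): distance² to centre = 88.25 ≤ 97.25, so it lies inside.
All remaining points lie in this disk, and no smaller disk contains both endpoints, so this is the minimum enclosing circle.
r = √(97.25) ≈ 9.86.

9.86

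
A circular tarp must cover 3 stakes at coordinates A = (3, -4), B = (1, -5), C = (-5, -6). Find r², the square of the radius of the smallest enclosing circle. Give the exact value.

Side lengths²: AB² = 5, AC² = 68, BC² = 37.
Since AC² = 68 ≥ 37 + 5 = 42, the angle opposite AC is not acute, so the smallest enclosing circle has AC as diameter.
Centre = midpoint of AC = (-1, -5), r² = 68/4 = 17.

17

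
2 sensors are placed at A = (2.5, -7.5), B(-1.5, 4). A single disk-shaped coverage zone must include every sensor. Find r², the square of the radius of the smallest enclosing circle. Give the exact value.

The smallest circle enclosing two points has them as diameter endpoints.
Centre = midpoint = (0.5, -1.75); r² = |AB|²/4 = 148.25/4 = 37.0625.

37.0625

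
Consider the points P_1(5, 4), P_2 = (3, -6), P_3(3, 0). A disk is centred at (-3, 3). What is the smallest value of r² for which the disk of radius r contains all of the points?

The required radius is the distance from (-3, 3) to the farthest point.
Squared distances: 65, 117, 45.
Maximum is 117, attained at P_2.

117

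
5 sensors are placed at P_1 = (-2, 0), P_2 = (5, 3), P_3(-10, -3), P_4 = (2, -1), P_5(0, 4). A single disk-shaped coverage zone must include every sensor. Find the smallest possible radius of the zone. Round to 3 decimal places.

8.078

The minimum enclosing circle of a finite set is fixed by two of the points (as a diameter) or three (as a circumcircle).
The farthest pair is P_2–P_3 with squared distance 261. The circle on this segment as diameter has centre (-2.5, 0) and r² = 261/4 = 65.25.
Check P_1: distance² to centre = 0.25 ≤ 65.25, so it lies inside.
All remaining points lie in this disk, and no smaller disk contains both endpoints, so this is the minimum enclosing circle.
r = √(65.25) ≈ 8.078.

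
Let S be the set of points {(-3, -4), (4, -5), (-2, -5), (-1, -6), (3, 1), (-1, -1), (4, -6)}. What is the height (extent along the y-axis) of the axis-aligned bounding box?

max y = 1, min y = -6, so height = 7.

7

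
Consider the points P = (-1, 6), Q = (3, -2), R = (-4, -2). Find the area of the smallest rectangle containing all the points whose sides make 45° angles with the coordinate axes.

In coordinates u = x + y, v = x − y the rectangle is axis-aligned; the map (x,y)→(u,v) scales areas by 2.
u-values: 5, 1, -6; range = 5 − (-6) = 11.
v-values: -7, 5, -2; range = 5 − (-7) = 12.
Area = (11 × 12) / 2 = 66.

66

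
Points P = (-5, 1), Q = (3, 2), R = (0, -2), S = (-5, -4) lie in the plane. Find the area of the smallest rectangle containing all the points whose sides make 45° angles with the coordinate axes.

56

In coordinates u = x + y, v = x − y the rectangle is axis-aligned; the map (x,y)→(u,v) scales areas by 2.
u-values: -4, 5, -2, -9; range = 5 − (-9) = 14.
v-values: -6, 1, 2, -1; range = 2 − (-6) = 8.
Area = (14 × 8) / 2 = 56.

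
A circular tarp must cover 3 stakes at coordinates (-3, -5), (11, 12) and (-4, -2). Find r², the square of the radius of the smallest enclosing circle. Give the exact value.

121.25

Call the three points A, B, C in the order given.
Side lengths²: AB² = 485, AC² = 10, BC² = 421.
Since AB² = 485 ≥ 421 + 10 = 431, the angle opposite AB is not acute, so the smallest enclosing circle has AB as diameter.
Centre = midpoint of AB = (4, 3.5), r² = 485/4 = 121.25.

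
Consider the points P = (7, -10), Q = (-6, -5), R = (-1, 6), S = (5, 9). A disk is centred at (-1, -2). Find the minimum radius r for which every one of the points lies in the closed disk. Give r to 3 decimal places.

12.530

The required radius is the distance from (-1, -2) to the farthest point.
Squared distances: 128, 34, 64, 157.
Maximum is 157, attained at S.
r = √157 ≈ 12.530.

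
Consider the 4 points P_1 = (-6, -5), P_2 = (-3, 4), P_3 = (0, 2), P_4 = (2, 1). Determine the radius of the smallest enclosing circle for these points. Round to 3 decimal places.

5.122

A smallest enclosing disk is always determined by at most three of the input points on its boundary.
The minimum enclosing circle is determined by three boundary points: P_1, P_2, P_4.
Their circumcentre is (-8/3, -10/9) with r² = 2125/81.
The farthest remaining point P_3 is at distance² 1360/81 ≤ 2125/81.
r = √(2125/81) ≈ 5.122.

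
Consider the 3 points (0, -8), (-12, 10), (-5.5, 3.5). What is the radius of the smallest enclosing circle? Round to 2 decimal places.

10.82

Call the three points A, B, C in the order given.
Side lengths²: AB² = 468, AC² = 162.5, BC² = 84.5.
Since AB² = 468 ≥ 162.5 + 84.5 = 247, the angle opposite AB is not acute, so the smallest enclosing circle has AB as diameter.
Centre = midpoint of AB = (-6, 1), r² = 468/4 = 117.
r = √117 ≈ 10.82.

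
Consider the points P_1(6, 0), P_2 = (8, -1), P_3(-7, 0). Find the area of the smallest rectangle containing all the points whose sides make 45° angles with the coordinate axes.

112

In coordinates u = x + y, v = x − y the rectangle is axis-aligned; the map (x,y)→(u,v) scales areas by 2.
u-values: 6, 7, -7; range = 7 − (-7) = 14.
v-values: 6, 9, -7; range = 9 − (-7) = 16.
Area = (14 × 16) / 2 = 112.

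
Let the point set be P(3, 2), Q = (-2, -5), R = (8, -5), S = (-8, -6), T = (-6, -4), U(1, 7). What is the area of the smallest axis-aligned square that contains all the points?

The bounding box has width 16 and height 13.
An axis-aligned square enclosing the set must have side ≥ max(width, height).
So the minimum side is max(16, 13) = 16.
Area = 16² = 256.

256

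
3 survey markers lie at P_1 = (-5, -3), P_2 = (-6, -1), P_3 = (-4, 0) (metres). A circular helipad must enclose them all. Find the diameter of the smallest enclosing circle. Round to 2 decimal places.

Side lengths²: P_1P_2² = 5, P_1P_3² = 10, P_2P_3² = 5.
Since P_1P_3² = 10 ≥ 5 + 5 = 10, the angle opposite P_1P_3 is not acute, so the smallest enclosing circle has P_1P_3 as diameter.
Centre = midpoint of P_1P_3 = (-4.5, -1.5), r² = 10/4 = 2.5.
Diameter = 2r = 2√(2.5) ≈ 3.16.

3.16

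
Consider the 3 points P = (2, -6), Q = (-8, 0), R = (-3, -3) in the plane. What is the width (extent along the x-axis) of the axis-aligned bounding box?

max x = 2, min x = -8, so width = 10.

10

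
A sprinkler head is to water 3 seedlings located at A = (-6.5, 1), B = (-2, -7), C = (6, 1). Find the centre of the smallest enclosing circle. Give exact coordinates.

Side lengths²: AB² = 84.25, AC² = 156.25, BC² = 128.
Since AC² = 156.25 < 128 + 84.25 = 212.25, the triangle is acute, so the smallest enclosing circle is the circumcircle.
Circumcentre = (-0.25, -0.75), r² = 42.125.
Centre = (-0.25, -0.75).

(-0.25, -0.75)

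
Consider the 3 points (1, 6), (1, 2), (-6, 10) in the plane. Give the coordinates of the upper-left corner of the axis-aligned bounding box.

x-range [-6, 1], y-range [2, 10].
The upper-left corner is (-6, 10).

(-6, 10)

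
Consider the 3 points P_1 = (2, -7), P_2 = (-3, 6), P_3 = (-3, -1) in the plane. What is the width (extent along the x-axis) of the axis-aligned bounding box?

max x = 2, min x = -3, so width = 5.

5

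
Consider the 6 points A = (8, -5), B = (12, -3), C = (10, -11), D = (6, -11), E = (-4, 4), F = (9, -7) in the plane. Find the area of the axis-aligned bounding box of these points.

x ranges over [-4, 12], width 16.
y ranges over [-11, 4], height 15.
Area = 16 × 15 = 240.

240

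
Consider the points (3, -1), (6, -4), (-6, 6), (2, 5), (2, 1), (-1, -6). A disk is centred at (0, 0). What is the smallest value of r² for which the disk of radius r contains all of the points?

The required radius is the distance from (0, 0) to the farthest point.
Squared distances: 10, 52, 72, 29, 5, 37.
Maximum is 72, attained at (-6, 6).

72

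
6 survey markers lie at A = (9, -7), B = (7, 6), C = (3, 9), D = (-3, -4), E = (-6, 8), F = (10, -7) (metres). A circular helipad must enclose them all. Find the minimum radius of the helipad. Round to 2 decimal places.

A smallest enclosing disk is always determined by at most three of the input points on its boundary.
The farthest pair is E–F with squared distance 481. The circle on this segment as diameter has centre (2, 0.5) and r² = 481/4 = 120.25.
Check A: distance² to centre = 105.25 ≤ 120.25, so it lies inside.
All remaining points lie in this disk, and no smaller disk contains both endpoints, so this is the minimum enclosing circle.
r = √(120.25) ≈ 10.97.

10.97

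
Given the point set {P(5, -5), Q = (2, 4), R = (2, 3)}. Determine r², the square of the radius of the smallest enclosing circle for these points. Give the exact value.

22.5

Side lengths²: PQ² = 90, PR² = 73, QR² = 1.
Since PQ² = 90 ≥ 73 + 1 = 74, the angle opposite PQ is not acute, so the smallest enclosing circle has PQ as diameter.
Centre = midpoint of PQ = (3.5, -0.5), r² = 90/4 = 22.5.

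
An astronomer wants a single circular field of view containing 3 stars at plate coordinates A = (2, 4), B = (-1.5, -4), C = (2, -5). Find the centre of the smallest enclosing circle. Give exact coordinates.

(39/28, -0.5)

Side lengths²: AB² = 76.25, AC² = 81, BC² = 13.25.
Since AC² = 81 < 76.25 + 13.25 = 89.5, the triangle is acute, so the smallest enclosing circle is the circumcircle.
Circumcentre = (39/28, -0.5), r² = 16165/784.
Centre = (39/28, -0.5).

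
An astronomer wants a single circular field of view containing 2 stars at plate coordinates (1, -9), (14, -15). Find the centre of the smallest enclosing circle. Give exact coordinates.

The smallest circle enclosing two points has them as diameter endpoints.
Centre = midpoint = (7.5, -12); r² = |(1, -9)−(14, -15)|²/4 = 205/4 = 51.25.
Centre = (7.5, -12).

(7.5, -12)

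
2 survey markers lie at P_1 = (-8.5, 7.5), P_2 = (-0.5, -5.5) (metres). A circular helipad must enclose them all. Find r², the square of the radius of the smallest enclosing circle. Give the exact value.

58.25

The smallest circle enclosing two points has them as diameter endpoints.
Centre = midpoint = (-4.5, 1); r² = |P_1P_2|²/4 = 233/4 = 58.25.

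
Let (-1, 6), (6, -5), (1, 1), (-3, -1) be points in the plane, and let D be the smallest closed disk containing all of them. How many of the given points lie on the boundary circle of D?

The minimum enclosing circle of a finite set is fixed by two of the points (as a diameter) or three (as a circumcircle).
The farthest pair is (-1, 6)–(6, -5) with squared distance 170. The circle on this segment as diameter has centre (2.5, 0.5) and r² = 170/4 = 42.5.
Check (1, 1): distance² to centre = 2.5 ≤ 42.5, so it lies inside.
All remaining points lie in this disk, and no smaller disk contains both endpoints, so this is the minimum enclosing circle.
The points at distance exactly r from the centre are (-1, 6), (6, -5) — 2 points.

2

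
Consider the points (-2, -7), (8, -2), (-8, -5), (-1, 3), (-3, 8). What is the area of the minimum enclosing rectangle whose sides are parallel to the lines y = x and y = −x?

In coordinates u = x + y, v = x − y the rectangle is axis-aligned; the map (x,y)→(u,v) scales areas by 2.
u-values: -9, 6, -13, 2, 5; range = 6 − (-13) = 19.
v-values: 5, 10, -3, -4, -11; range = 10 − (-11) = 21.
Area = (19 × 21) / 2 = 199.5.

199.5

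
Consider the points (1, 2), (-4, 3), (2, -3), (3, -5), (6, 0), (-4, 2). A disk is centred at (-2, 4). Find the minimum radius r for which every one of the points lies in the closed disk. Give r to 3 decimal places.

10.296

The required radius is the distance from (-2, 4) to the farthest point.
Squared distances: 13, 5, 65, 106, 80, 8.
Maximum is 106, attained at (3, -5).
r = √106 ≈ 10.296.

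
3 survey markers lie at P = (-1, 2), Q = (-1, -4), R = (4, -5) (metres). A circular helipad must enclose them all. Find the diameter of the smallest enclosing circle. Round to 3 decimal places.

Side lengths²: PQ² = 36, PR² = 74, QR² = 26.
Since PR² = 74 ≥ 36 + 26 = 62, the angle opposite PR is not acute, so the smallest enclosing circle has PR as diameter.
Centre = midpoint of PR = (1.5, -1.5), r² = 74/4 = 18.5.
Diameter = 2r = 2√(18.5) ≈ 8.602.

8.602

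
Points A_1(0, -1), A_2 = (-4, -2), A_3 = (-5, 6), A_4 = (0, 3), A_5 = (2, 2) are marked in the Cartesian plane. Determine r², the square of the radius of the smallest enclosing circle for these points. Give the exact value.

A smallest enclosing disk is always determined by at most three of the input points on its boundary.
The minimum enclosing circle is determined by three boundary points: A_2, A_3, A_5.
Their circumcentre is (-2.5, 2.25) with r² = 20.3125.
The farthest remaining point A_1 is at distance² 16.8125 ≤ 20.3125.

20.3125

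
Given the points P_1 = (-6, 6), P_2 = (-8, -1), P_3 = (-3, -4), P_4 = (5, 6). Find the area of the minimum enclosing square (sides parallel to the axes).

169

The bounding box has width 13 and height 10.
An axis-aligned square enclosing the set must have side ≥ max(width, height).
So the minimum side is max(13, 10) = 13.
Area = 13² = 169.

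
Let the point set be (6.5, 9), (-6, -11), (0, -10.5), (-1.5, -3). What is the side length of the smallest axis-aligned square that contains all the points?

20

The bounding box has width 12.5 and height 20.
An axis-aligned square enclosing the set must have side ≥ max(width, height).
So the minimum side is max(12.5, 20) = 20.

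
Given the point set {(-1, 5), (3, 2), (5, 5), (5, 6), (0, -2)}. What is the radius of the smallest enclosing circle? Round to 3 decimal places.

A smallest enclosing disk is always determined by at most three of the input points on its boundary.
The farthest pair is (5, 6)–(0, -2) with squared distance 89. The circle on this segment as diameter has centre (2.5, 2) and r² = 89/4 = 22.25.
Check (-1, 5): distance² to centre = 21.25 ≤ 22.25, so it lies inside.
All remaining points lie in this disk, and no smaller disk contains both endpoints, so this is the minimum enclosing circle.
r = √(22.25) ≈ 4.717.

4.717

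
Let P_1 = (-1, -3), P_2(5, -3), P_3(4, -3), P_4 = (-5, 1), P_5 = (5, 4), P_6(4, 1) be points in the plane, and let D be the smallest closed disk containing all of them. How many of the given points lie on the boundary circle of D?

3

By Welzl's lemma the MEC is supported by two points (diametrically opposite) or three points (on a circumcircle).
The minimum enclosing circle is determined by three boundary points: P_2, P_4, P_5.
Their circumcentre is (0.6, 0.5) with r² = 31.61.
The farthest remaining point P_3 is at distance² 23.81 ≤ 31.61.
The points at distance exactly r from the centre are P_2, P_4, P_5 — 3 points.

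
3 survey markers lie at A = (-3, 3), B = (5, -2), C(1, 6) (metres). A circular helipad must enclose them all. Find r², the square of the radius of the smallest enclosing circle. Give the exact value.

Side lengths²: AB² = 89, AC² = 25, BC² = 80.
Since AB² = 89 < 80 + 25 = 105, the triangle is acute, so the smallest enclosing circle is the circumcircle.
Circumcentre = (16/11, 27/22), r² = 11125/484.

11125/484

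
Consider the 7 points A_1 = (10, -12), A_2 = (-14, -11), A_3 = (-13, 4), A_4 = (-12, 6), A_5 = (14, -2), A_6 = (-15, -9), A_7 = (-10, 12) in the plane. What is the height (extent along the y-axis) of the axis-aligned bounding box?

max y = 12, min y = -12, so height = 24.

24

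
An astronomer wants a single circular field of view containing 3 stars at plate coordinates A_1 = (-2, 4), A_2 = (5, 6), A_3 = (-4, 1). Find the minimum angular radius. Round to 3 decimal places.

5.148

Side lengths²: A_1A_2² = 53, A_1A_3² = 13, A_2A_3² = 106.
Since A_2A_3² = 106 ≥ 53 + 13 = 66, the angle opposite A_2A_3 is not acute, so the smallest enclosing circle has A_2A_3 as diameter.
Centre = midpoint of A_2A_3 = (0.5, 3.5), r² = 106/4 = 26.5.
r = √(26.5) ≈ 5.148.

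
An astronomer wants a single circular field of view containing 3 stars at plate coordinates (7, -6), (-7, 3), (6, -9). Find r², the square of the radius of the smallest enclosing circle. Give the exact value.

Call the three points A, B, C in the order given.
Side lengths²: AB² = 277, AC² = 10, BC² = 313.
Since BC² = 313 ≥ 277 + 10 = 287, the angle opposite BC is not acute, so the smallest enclosing circle has BC as diameter.
Centre = midpoint of BC = (-0.5, -3), r² = 313/4 = 78.25.

78.25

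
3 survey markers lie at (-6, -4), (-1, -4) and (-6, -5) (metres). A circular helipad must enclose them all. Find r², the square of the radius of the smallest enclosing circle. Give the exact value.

6.5

Call the three points A, B, C in the order given.
Side lengths²: AB² = 25, AC² = 1, BC² = 26.
Since BC² = 26 ≥ 25 + 1 = 26, the angle opposite BC is not acute, so the smallest enclosing circle has BC as diameter.
Centre = midpoint of BC = (-3.5, -4.5), r² = 26/4 = 6.5.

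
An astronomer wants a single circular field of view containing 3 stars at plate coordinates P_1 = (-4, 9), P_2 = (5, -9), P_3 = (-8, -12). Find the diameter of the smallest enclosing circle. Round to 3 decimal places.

21.992

Side lengths²: P_1P_2² = 405, P_1P_3² = 457, P_2P_3² = 178.
Since P_1P_3² = 457 < 405 + 178 = 583, the triangle is acute, so the smallest enclosing circle is the circumcircle.
Circumcentre = (-201/58, -115/58), r² = 203365/1682.
Diameter = 2r = 2√(203365/1682) ≈ 21.992.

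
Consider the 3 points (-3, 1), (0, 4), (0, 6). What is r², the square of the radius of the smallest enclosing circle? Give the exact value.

8.5

Call the three points A, B, C in the order given.
Side lengths²: AB² = 18, AC² = 34, BC² = 4.
Since AC² = 34 ≥ 18 + 4 = 22, the angle opposite AC is not acute, so the smallest enclosing circle has AC as diameter.
Centre = midpoint of AC = (-1.5, 3.5), r² = 34/4 = 8.5.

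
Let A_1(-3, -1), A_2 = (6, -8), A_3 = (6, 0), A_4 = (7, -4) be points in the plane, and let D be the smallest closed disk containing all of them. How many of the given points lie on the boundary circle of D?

3

By Welzl's lemma the MEC is supported by two points (diametrically opposite) or three points (on a circumcircle).
The minimum enclosing circle is determined by three boundary points: A_1, A_2, A_3.
Their circumcentre is (17/9, -4) with r² = 2665/81.
The farthest remaining point A_4 is at distance² 2116/81 ≤ 2665/81.
The points at distance exactly r from the centre are A_1, A_2, A_3 — 3 points.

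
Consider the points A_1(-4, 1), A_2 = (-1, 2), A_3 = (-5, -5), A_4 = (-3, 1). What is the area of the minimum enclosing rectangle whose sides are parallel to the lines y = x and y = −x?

27.5

In coordinates u = x + y, v = x − y the rectangle is axis-aligned; the map (x,y)→(u,v) scales areas by 2.
u-values: -3, 1, -10, -2; range = 1 − (-10) = 11.
v-values: -5, -3, 0, -4; range = 0 − (-5) = 5.
Area = (11 × 5) / 2 = 27.5.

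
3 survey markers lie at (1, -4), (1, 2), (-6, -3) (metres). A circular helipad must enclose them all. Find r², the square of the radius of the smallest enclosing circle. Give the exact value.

Call the three points A, B, C in the order given.
Side lengths²: AB² = 36, AC² = 50, BC² = 74.
Since BC² = 74 < 50 + 36 = 86, the triangle is acute, so the smallest enclosing circle is the circumcircle.
Circumcentre = (-15/7, -1), r² = 925/49.

925/49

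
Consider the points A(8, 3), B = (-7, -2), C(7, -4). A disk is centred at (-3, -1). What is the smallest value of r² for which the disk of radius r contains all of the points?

The required radius is the distance from (-3, -1) to the farthest point.
Squared distances: 137, 17, 109.
Maximum is 137, attained at A.

137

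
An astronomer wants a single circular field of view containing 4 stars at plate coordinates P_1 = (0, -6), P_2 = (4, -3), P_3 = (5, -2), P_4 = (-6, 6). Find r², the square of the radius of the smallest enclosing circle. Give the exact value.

The minimum enclosing circle is determined by three boundary points: P_1, P_3, P_4.
Their circumcentre is (-19/14, 23/28) with r² = 37925/784.
The farthest remaining point P_2 is at distance² 33949/784 ≤ 37925/784.

37925/784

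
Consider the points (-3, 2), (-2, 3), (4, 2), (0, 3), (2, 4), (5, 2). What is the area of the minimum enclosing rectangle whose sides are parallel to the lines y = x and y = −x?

In coordinates u = x + y, v = x − y the rectangle is axis-aligned; the map (x,y)→(u,v) scales areas by 2.
u-values: -1, 1, 6, 3, 6, 7; range = 7 − (-1) = 8.
v-values: -5, -5, 2, -3, -2, 3; range = 3 − (-5) = 8.
Area = (8 × 8) / 2 = 32.

32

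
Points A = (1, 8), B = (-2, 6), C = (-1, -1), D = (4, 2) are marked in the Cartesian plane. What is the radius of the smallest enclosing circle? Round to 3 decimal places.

4.610

By Welzl's lemma the MEC is supported by two points (diametrically opposite) or three points (on a circumcircle).
The farthest pair is A–C with squared distance 85. The circle on this segment as diameter has centre (0, 3.5) and r² = 85/4 = 21.25.
Check B: distance² to centre = 10.25 ≤ 21.25, so it lies inside.
All remaining points lie in this disk, and no smaller disk contains both endpoints, so this is the minimum enclosing circle.
r = √(21.25) ≈ 4.610.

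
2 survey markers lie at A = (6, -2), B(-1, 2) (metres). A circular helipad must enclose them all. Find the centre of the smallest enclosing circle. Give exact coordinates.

(2.5, 0)

The smallest circle enclosing two points has them as diameter endpoints.
Centre = midpoint = (2.5, 0); r² = |AB|²/4 = 65/4 = 16.25.
Centre = (2.5, 0).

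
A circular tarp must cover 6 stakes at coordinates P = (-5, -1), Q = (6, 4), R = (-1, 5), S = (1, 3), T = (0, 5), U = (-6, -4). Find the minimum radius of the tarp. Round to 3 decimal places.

The farthest pair is Q–U with squared distance 208. The circle on this segment as diameter has centre (0, 0) and r² = 208/4 = 52.
Check P: distance² to centre = 26 ≤ 52, so it lies inside.
All remaining points lie in this disk, and no smaller disk contains both endpoints, so this is the minimum enclosing circle.
r = √52 ≈ 7.211.

7.211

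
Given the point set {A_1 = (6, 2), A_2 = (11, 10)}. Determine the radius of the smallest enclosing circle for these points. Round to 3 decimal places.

The smallest circle enclosing two points has them as diameter endpoints.
Centre = midpoint = (8.5, 6); r² = |A_1A_2|²/4 = 89/4 = 22.25.
r = √(22.25) ≈ 4.717.

4.717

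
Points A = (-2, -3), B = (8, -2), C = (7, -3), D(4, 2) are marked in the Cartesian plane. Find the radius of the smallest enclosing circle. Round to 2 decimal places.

5.02

The minimum enclosing circle of a finite set is fixed by two of the points (as a diameter) or three (as a circumcircle).
The farthest pair is A–B with squared distance 101. The circle on this segment as diameter has centre (3, -2.5) and r² = 101/4 = 25.25.
Check C: distance² to centre = 16.25 ≤ 25.25, so it lies inside.
All remaining points lie in this disk, and no smaller disk contains both endpoints, so this is the minimum enclosing circle.
r = √(25.25) ≈ 5.02.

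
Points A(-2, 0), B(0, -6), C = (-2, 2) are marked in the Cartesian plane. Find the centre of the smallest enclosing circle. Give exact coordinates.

(-1, -2)

Side lengths²: AB² = 40, AC² = 4, BC² = 68.
Since BC² = 68 ≥ 40 + 4 = 44, the angle opposite BC is not acute, so the smallest enclosing circle has BC as diameter.
Centre = midpoint of BC = (-1, -2), r² = 68/4 = 17.
Centre = (-1, -2).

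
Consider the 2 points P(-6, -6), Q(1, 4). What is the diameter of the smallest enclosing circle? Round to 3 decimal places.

The smallest circle enclosing two points has them as diameter endpoints.
Centre = midpoint = (-2.5, -1); r² = |PQ|²/4 = 149/4 = 37.25.
Diameter = 2r = 2√(37.25) ≈ 12.207.

12.207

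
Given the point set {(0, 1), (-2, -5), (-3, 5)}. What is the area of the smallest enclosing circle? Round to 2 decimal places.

79.33

Call the three points A, B, C in the order given.
Side lengths²: AB² = 40, AC² = 25, BC² = 101.
Since BC² = 101 ≥ 40 + 25 = 65, the angle opposite BC is not acute, so the smallest enclosing circle has BC as diameter.
Centre = midpoint of BC = (-2.5, 0), r² = 101/4 = 25.25.
Area = π·r² = π·25.25 ≈ 79.33.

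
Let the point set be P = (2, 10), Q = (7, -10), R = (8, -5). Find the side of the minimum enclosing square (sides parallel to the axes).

The bounding box has width 6 and height 20.
An axis-aligned square enclosing the set must have side ≥ max(width, height).
So the minimum side is max(6, 20) = 20.

20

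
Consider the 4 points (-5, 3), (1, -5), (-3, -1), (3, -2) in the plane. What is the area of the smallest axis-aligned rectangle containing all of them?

64

x ranges over [-5, 3], width 8.
y ranges over [-5, 3], height 8.
Area = 8 × 8 = 64.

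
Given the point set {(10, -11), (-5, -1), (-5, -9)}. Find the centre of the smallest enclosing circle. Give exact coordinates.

(2.5, -6)

Call the three points A, B, C in the order given.
Side lengths²: AB² = 325, AC² = 229, BC² = 64.
Since AB² = 325 ≥ 229 + 64 = 293, the angle opposite AB is not acute, so the smallest enclosing circle has AB as diameter.
Centre = midpoint of AB = (2.5, -6), r² = 325/4 = 81.25.
Centre = (2.5, -6).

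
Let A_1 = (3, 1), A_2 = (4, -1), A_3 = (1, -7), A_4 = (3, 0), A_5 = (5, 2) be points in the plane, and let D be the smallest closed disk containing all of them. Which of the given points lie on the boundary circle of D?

A_3, A_5

A smallest enclosing disk is always determined by at most three of the input points on its boundary.
The farthest pair is A_3–A_5 with squared distance 97. The circle on this segment as diameter has centre (3, -2.5) and r² = 97/4 = 24.25.
Check A_1: distance² to centre = 12.25 ≤ 24.25, so it lies inside.
All remaining points lie in this disk, and no smaller disk contains both endpoints, so this is the minimum enclosing circle.
The points at distance exactly r from the centre are A_3, A_5 — 2 points.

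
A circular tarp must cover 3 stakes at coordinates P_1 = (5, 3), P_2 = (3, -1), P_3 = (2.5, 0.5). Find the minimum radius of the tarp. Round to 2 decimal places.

Side lengths²: P_1P_2² = 20, P_1P_3² = 12.5, P_2P_3² = 2.5.
Since P_1P_2² = 20 ≥ 12.5 + 2.5 = 15, the angle opposite P_1P_2 is not acute, so the smallest enclosing circle has P_1P_2 as diameter.
Centre = midpoint of P_1P_2 = (4, 1), r² = 20/4 = 5.
r = √5 ≈ 2.24.

2.24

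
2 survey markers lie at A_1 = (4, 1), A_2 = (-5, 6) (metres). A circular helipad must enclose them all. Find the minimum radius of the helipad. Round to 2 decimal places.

5.15

The smallest circle enclosing two points has them as diameter endpoints.
Centre = midpoint = (-0.5, 3.5); r² = |A_1A_2|²/4 = 106/4 = 26.5.
r = √(26.5) ≈ 5.15.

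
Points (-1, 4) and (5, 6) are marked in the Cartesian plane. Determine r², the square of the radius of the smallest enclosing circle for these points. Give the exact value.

10

The smallest circle enclosing two points has them as diameter endpoints.
Centre = midpoint = (2, 5); r² = |(-1, 4)−(5, 6)|²/4 = 40/4 = 10.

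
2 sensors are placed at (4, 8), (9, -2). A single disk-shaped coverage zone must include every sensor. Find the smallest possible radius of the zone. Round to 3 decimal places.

The smallest circle enclosing two points has them as diameter endpoints.
Centre = midpoint = (6.5, 3); r² = |(4, 8)−(9, -2)|²/4 = 125/4 = 31.25.
r = √(31.25) ≈ 5.590.

5.590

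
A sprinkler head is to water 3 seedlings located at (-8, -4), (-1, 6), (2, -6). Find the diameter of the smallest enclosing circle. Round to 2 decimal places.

13.51

Call the three points A, B, C in the order given.
Side lengths²: AB² = 149, AC² = 104, BC² = 153.
Since BC² = 153 < 149 + 104 = 253, the triangle is acute, so the smallest enclosing circle is the circumcircle.
Circumcentre = (-81/38, -25/38), r² = 32929/722.
Diameter = 2r = 2√(32929/722) ≈ 13.51.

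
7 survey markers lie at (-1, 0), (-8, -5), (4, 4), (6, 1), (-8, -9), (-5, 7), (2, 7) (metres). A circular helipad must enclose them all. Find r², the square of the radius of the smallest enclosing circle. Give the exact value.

By Welzl's lemma the MEC is supported by two points (diametrically opposite) or three points (on a circumcircle).
The farthest pair is (-8, -9)–(2, 7) with squared distance 356. The circle on this segment as diameter has centre (-3, -1) and r² = 356/4 = 89.
Check (-1, 0): distance² to centre = 5 ≤ 89, so it lies inside.
All remaining points lie in this disk, and no smaller disk contains both endpoints, so this is the minimum enclosing circle.

89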